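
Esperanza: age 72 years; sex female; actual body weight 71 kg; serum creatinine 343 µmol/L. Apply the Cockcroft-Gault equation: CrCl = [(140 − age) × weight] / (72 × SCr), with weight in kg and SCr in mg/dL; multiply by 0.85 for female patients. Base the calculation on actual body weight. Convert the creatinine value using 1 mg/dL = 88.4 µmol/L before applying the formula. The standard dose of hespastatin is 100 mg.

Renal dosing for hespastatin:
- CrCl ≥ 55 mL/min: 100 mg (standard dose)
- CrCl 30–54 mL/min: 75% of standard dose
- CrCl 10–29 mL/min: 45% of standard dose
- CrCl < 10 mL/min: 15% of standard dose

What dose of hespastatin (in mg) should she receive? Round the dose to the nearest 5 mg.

SCr = 343 / 88.4 = 3.88 mg/dL
CrCl = (140 − 72) × 71 / (72 × 3.88) × 0.85 = 4828.0 / 279.36 × 0.85 ≈ 14.7 mL/min
CrCl ≈ 15 mL/min → bracket 10–29 mL/min.
45% of 100 mg = 45 mg

45 mg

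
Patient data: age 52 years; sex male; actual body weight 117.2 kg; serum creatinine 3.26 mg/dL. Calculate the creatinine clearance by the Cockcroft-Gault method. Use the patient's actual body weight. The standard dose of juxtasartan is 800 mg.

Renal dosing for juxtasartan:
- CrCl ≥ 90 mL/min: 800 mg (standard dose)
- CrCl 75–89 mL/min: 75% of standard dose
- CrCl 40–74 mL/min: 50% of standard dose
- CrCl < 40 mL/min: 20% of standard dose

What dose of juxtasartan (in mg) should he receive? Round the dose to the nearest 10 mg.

400 mg

CrCl = (140 − 52) × 117.2 / (72 × 3.26) = 10313.6 / 234.72 ≈ 43.9 mL/min
CrCl ≈ 44 mL/min → bracket 40–74 mL/min.
50% of 800 mg = 400 mg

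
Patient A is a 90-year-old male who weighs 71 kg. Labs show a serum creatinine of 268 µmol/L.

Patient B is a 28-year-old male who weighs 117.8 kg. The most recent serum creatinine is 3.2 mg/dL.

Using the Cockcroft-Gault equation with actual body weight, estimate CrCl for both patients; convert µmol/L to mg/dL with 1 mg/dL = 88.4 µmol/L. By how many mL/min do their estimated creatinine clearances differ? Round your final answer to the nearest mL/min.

Patient A: SCr = 268 / 88.4 = 3.032 mg/dL
Patient A: CrCl = (140 − 90) × 71 / (72 × 3.032) = 3550.0 / 218.30 ≈ 16.3 mL/min
Patient B: CrCl = (140 − 28) × 117.8 / (72 × 3.2) = 13193.6 / 230.40 ≈ 57.3 mL/min
|16.3 − 57.3| = 41.0 mL/min

41 mL/min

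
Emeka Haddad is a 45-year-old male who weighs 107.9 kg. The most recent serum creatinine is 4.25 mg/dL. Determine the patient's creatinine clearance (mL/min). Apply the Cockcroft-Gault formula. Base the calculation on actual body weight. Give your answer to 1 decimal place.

CrCl = (140 − 45) × 107.9 / (72 × 4.25) = 10250.5 / 306.00 ≈ 33.5 mL/min

33.5 mL/min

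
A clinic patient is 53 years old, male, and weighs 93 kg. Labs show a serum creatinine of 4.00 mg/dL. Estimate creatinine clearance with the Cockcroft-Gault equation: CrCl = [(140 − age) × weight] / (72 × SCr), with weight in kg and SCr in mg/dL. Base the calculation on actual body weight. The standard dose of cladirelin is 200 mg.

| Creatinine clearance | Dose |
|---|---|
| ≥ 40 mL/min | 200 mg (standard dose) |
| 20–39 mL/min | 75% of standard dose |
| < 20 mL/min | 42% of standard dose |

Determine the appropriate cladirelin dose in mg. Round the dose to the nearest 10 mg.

150 mg

CrCl = (140 − 53) × 93 / (72 × 4) = 8091.0 / 288.00 ≈ 28.1 mL/min
CrCl ≈ 28 mL/min → bracket 20–39 mL/min.
75% of 200 mg = 150 mg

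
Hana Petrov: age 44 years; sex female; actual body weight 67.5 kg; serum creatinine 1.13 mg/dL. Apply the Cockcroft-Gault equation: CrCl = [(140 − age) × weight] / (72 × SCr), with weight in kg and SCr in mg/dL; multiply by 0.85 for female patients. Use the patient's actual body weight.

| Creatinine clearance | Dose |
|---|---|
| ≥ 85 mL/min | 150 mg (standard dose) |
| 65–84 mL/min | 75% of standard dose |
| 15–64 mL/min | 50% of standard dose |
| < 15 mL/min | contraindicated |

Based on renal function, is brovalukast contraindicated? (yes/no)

CrCl = (140 − 44) × 67.5 / (72 × 1.13) × 0.85 = 6480.0 / 81.36 × 0.85 ≈ 67.7 mL/min
CrCl ≈ 68 mL/min, which is ≥ 15 mL/min.

no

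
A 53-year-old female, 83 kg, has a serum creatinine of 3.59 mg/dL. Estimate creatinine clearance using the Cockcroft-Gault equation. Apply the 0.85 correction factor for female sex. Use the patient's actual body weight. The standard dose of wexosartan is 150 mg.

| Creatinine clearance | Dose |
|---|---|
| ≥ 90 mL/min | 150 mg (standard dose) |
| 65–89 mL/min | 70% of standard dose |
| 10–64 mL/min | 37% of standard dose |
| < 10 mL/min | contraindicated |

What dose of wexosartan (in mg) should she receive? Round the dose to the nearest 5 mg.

CrCl = (140 − 53) × 83 / (72 × 3.59) × 0.85 = 7221.0 / 258.48 × 0.85 ≈ 23.7 mL/min
CrCl ≈ 24 mL/min → bracket 10–64 mL/min.
37% of 150 mg = 55.5 mg → 55 mg

55 mg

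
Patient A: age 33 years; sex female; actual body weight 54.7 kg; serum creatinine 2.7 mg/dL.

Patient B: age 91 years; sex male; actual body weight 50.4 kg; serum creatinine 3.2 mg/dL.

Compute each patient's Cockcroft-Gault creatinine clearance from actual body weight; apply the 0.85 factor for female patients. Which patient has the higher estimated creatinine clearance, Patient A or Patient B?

Patient A

Patient A: CrCl = (140 − 33) × 54.7 / (72 × 2.7) × 0.85 = 5852.9 / 194.40 × 0.85 ≈ 25.6 mL/min
Patient B: CrCl = (140 − 91) × 50.4 / (72 × 3.2) = 2469.6 / 230.40 ≈ 10.7 mL/min
25.6 vs 10.7 mL/min → Patient A is higher.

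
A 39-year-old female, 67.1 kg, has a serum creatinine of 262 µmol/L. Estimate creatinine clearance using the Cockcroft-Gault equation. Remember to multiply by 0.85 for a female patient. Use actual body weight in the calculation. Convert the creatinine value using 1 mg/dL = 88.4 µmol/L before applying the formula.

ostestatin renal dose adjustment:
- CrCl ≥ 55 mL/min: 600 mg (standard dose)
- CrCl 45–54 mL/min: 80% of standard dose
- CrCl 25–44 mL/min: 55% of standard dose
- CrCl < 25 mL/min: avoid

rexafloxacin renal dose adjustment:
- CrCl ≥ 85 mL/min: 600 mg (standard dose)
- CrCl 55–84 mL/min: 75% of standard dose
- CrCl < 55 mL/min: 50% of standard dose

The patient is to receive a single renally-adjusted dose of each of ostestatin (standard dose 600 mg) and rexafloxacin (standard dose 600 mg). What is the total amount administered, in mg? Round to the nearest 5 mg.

630 mg

SCr = 262 / 88.4 = 2.964 mg/dL
CrCl = (140 − 39) × 67.1 / (72 × 2.964) × 0.85 = 6777.1 / 213.41 × 0.85 ≈ 27.0 mL/min
CrCl ≈ 27 mL/min.
ostestatin: 25–44 mL/min → 55% of 600 mg = 330 mg.
rexafloxacin: < 55 mL/min → 50% of 600 mg = 300 mg.
Total = 330 + 300 = 630 mg.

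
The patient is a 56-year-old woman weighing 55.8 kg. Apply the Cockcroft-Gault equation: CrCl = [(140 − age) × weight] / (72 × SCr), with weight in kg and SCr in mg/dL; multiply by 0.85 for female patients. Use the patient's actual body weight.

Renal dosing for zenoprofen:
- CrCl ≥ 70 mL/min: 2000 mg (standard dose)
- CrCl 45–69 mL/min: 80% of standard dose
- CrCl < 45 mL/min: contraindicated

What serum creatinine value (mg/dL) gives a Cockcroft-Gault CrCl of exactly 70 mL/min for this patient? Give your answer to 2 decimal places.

0.79 mg/dL

Standard dose requires CrCl ≥ 70 mL/min.
Set (140 − 56) × 55.8 × 0.85 / (72 × SCr) = 70
SCr = (140 − 56) × 55.8 × 0.85 / (72 × 70) = 0.790 mg/dL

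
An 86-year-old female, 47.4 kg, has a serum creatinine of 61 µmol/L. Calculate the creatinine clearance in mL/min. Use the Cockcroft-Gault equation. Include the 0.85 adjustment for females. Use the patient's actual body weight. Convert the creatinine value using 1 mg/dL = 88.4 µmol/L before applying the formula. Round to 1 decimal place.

SCr = 61 / 88.4 = 0.69 mg/dL
CrCl = (140 − 86) × 47.4 / (72 × 0.69) × 0.85 = 2559.6 / 49.68 × 0.85 ≈ 43.8 mL/min

43.8 mL/min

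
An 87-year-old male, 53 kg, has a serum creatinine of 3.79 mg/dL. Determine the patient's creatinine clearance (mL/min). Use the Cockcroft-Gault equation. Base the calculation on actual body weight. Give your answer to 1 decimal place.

10.3 mL/min

CrCl = (140 − 87) × 53 / (72 × 3.79) = 2809.0 / 272.88 ≈ 10.3 mL/min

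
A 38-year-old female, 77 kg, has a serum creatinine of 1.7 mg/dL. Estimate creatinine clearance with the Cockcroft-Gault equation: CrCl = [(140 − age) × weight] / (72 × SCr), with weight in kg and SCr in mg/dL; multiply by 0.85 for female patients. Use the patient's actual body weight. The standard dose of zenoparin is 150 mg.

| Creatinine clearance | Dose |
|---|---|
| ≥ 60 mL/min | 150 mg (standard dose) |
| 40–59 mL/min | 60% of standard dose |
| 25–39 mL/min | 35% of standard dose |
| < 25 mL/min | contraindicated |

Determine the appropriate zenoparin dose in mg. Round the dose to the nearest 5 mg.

CrCl = (140 − 38) × 77 / (72 × 1.7) × 0.85 = 7854.0 / 122.40 × 0.85 ≈ 54.5 mL/min
CrCl ≈ 55 mL/min → bracket 40–59 mL/min.
60% of 150 mg = 90 mg

90 mg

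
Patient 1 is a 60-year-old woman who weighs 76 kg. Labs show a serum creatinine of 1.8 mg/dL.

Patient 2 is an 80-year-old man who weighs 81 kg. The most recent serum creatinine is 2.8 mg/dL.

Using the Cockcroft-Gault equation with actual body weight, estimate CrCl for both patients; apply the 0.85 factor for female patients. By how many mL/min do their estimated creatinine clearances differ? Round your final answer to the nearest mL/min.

16 mL/min

Patient 1: CrCl = (140 − 60) × 76 / (72 × 1.8) × 0.85 = 6080.0 / 129.60 × 0.85 ≈ 39.9 mL/min
Patient 2: CrCl = (140 − 80) × 81 / (72 × 2.8) = 4860.0 / 201.60 ≈ 24.1 mL/min
|39.9 − 24.1| = 15.8 mL/min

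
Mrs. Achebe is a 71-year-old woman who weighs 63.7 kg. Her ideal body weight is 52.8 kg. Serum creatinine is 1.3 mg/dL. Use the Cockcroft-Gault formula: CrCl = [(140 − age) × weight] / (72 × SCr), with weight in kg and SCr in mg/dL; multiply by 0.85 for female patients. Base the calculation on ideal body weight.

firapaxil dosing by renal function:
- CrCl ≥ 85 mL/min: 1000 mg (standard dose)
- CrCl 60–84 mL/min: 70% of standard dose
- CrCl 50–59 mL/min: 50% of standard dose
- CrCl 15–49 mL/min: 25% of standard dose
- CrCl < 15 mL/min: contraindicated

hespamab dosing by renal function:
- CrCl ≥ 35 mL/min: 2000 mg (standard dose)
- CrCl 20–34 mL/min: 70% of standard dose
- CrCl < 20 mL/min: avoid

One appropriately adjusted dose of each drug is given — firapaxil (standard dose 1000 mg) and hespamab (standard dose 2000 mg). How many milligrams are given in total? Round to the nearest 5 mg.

CrCl = (140 − 71) × 52.8 / (72 × 1.3) × 0.85 = 3643.2 / 93.60 × 0.85 ≈ 33.1 mL/min
CrCl ≈ 33 mL/min.
firapaxil: 15–49 mL/min → 25% of 1000 mg = 250 mg.
hespamab: 20–34 mL/min → 70% of 2000 mg = 1400 mg.
Total = 250 + 1400 = 1650 mg.

1650 mg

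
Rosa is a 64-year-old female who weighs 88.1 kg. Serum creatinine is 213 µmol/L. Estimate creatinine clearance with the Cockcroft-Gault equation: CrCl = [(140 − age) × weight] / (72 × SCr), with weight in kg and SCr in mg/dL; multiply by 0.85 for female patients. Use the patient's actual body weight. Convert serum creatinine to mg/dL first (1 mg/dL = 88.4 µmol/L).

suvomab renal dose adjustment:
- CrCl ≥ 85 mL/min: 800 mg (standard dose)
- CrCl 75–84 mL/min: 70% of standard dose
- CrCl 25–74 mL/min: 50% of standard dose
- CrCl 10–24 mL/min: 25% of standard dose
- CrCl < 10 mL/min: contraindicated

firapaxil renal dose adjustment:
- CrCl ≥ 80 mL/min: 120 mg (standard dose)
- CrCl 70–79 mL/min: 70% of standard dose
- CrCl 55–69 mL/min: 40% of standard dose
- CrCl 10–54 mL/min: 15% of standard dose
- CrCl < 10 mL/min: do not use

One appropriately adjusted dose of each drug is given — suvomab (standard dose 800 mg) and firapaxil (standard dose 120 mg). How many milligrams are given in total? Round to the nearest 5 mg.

420 mg

SCr = 213 / 88.4 = 2.41 mg/dL
CrCl = (140 − 64) × 88.1 / (72 × 2.41) × 0.85 = 6695.6 / 173.52 × 0.85 ≈ 32.8 mL/min
CrCl ≈ 33 mL/min.
suvomab: 25–74 mL/min → 50% of 800 mg = 400 mg.
firapaxil: 10–54 mL/min → 15% of 120 mg = 18 mg.
Total = 400 + 18 = 418 mg.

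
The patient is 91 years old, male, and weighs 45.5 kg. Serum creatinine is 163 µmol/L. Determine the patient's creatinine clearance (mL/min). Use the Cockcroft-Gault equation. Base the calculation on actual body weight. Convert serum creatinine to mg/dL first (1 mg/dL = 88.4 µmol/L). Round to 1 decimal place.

SCr = 163 / 88.4 = 1.844 mg/dL
CrCl = (140 − 91) × 45.5 / (72 × 1.844) = 2229.5 / 132.77 ≈ 16.8 mL/min

16.8 mL/min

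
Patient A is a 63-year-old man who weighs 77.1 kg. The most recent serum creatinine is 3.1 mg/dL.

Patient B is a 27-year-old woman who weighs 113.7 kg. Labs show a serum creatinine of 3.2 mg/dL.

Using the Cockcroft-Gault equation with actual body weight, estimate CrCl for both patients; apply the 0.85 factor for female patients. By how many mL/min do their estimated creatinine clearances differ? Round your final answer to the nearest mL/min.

Patient A: CrCl = (140 − 63) × 77.1 / (72 × 3.1) = 5936.7 / 223.20 ≈ 26.6 mL/min
Patient B: CrCl = (140 − 27) × 113.7 / (72 × 3.2) × 0.85 = 12848.1 / 230.40 × 0.85 ≈ 47.4 mL/min
|26.6 − 47.4| = 20.8 mL/min

21 mL/min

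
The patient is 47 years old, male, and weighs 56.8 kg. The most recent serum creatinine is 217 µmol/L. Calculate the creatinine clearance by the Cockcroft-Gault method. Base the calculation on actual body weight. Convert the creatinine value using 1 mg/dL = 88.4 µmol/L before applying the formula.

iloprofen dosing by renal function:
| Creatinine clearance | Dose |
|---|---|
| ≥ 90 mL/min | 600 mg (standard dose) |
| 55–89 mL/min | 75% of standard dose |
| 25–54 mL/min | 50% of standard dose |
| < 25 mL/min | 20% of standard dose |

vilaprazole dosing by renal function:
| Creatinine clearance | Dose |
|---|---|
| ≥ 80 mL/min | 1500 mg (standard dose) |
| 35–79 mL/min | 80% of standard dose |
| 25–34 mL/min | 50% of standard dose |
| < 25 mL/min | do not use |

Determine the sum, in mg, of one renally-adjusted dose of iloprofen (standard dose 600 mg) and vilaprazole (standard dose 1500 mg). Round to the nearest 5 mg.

1050 mg

SCr = 217 / 88.4 = 2.455 mg/dL
CrCl = (140 − 47) × 56.8 / (72 × 2.455) = 5282.4 / 176.76 ≈ 29.9 mL/min
CrCl ≈ 30 mL/min.
iloprofen: 25–54 mL/min → 50% of 600 mg = 300 mg.
vilaprazole: 25–34 mL/min → 50% of 1500 mg = 750 mg.
Total = 300 + 750 = 1050 mg.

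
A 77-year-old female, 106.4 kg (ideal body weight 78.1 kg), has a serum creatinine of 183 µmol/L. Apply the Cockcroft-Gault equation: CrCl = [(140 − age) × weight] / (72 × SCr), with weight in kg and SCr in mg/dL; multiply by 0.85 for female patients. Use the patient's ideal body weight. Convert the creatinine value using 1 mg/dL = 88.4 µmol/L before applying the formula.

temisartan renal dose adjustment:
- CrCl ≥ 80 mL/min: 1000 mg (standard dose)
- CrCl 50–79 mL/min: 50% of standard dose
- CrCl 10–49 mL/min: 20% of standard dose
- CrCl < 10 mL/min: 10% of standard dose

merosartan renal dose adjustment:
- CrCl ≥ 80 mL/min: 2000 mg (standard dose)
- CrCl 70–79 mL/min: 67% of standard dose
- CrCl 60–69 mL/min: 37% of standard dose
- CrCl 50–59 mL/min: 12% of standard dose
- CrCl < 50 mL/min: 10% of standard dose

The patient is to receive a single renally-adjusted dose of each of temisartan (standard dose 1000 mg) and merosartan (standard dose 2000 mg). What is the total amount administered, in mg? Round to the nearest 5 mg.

SCr = 183 / 88.4 = 2.07 mg/dL
CrCl = (140 − 77) × 78.1 / (72 × 2.07) × 0.85 = 4920.3 / 149.04 × 0.85 ≈ 28.1 mL/min
CrCl ≈ 28 mL/min.
temisartan: 10–49 mL/min → 20% of 1000 mg = 200 mg.
merosartan: < 50 mL/min → 10% of 2000 mg = 200 mg.
Total = 200 + 200 = 400 mg.

400 mg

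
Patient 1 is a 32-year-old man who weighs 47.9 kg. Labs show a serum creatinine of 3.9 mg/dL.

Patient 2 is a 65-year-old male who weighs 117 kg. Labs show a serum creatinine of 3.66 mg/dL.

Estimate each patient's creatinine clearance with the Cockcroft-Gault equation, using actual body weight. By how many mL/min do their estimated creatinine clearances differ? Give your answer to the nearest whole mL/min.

Patient 1: CrCl = (140 − 32) × 47.9 / (72 × 3.9) = 5173.2 / 280.80 ≈ 18.4 mL/min
Patient 2: CrCl = (140 − 65) × 117 / (72 × 3.66) = 8775.0 / 263.52 ≈ 33.3 mL/min
|18.4 − 33.3| = 14.9 mL/min

15 mL/min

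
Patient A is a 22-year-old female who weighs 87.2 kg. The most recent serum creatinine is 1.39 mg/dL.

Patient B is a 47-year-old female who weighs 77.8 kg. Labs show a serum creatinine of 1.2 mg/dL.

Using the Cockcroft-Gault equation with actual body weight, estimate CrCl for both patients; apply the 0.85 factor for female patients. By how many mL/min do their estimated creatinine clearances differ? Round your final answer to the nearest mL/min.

16 mL/min

Patient A: CrCl = (140 − 22) × 87.2 / (72 × 1.39) × 0.85 = 10289.6 / 100.08 × 0.85 ≈ 87.4 mL/min
Patient B: CrCl = (140 − 47) × 77.8 / (72 × 1.2) × 0.85 = 7235.4 / 86.40 × 0.85 ≈ 71.2 mL/min
|87.4 − 71.2| = 16.2 mL/min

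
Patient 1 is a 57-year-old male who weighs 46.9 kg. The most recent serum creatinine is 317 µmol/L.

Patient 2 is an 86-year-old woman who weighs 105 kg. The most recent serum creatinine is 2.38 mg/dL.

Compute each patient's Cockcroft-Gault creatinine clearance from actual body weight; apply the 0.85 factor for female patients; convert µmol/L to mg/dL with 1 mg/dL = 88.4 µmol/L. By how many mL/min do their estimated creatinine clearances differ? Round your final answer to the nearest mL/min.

13 mL/min

Patient 1: SCr = 317 / 88.4 = 3.586 mg/dL
Patient 1: CrCl = (140 − 57) × 46.9 / (72 × 3.586) = 3892.7 / 258.19 ≈ 15.1 mL/min
Patient 2: CrCl = (140 − 86) × 105 / (72 × 2.38) × 0.85 = 5670.0 / 171.36 × 0.85 ≈ 28.1 mL/min
|15.1 − 28.1| = 13.0 mL/min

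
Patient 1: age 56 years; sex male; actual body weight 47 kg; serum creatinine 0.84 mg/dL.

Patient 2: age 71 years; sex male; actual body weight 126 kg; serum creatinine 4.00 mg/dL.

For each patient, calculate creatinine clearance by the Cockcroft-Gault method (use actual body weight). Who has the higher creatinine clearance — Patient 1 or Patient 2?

Patient 1: CrCl = (140 − 56) × 47 / (72 × 0.84) = 3948.0 / 60.48 ≈ 65.3 mL/min
Patient 2: CrCl = (140 − 71) × 126 / (72 × 4) = 8694.0 / 288.00 ≈ 30.2 mL/min
65.3 vs 30.2 mL/min → Patient 1 is higher.

Patient 1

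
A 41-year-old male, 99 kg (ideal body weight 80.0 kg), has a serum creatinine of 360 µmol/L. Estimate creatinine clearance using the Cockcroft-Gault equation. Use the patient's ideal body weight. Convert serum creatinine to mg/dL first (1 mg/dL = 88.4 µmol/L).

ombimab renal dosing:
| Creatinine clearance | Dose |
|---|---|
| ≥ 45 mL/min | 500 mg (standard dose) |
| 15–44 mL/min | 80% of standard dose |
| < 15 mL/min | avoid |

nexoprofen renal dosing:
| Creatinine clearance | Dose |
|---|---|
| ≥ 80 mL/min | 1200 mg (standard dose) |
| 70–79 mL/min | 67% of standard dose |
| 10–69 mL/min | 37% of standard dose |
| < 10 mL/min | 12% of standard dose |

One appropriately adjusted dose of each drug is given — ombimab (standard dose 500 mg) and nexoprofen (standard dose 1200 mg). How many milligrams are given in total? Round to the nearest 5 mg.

SCr = 360 / 88.4 = 4.072 mg/dL
CrCl = (140 − 41) × 80 / (72 × 4.072) = 7920.0 / 293.18 ≈ 27.0 mL/min
CrCl ≈ 27 mL/min.
ombimab: 15–44 mL/min → 80% of 500 mg = 400 mg.
nexoprofen: 10–69 mL/min → 37% of 1200 mg = 444 mg.
Total = 400 + 444 = 844 mg.

845 mg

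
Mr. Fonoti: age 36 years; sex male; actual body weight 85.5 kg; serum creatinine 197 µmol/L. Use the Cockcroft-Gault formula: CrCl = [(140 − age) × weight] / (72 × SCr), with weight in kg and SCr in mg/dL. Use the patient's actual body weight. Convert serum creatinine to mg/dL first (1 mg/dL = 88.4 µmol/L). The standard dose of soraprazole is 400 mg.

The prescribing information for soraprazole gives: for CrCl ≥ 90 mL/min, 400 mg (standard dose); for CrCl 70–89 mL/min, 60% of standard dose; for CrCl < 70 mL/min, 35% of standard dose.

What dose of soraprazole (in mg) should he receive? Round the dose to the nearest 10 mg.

SCr = 197 / 88.4 = 2.229 mg/dL
CrCl = (140 − 36) × 85.5 / (72 × 2.229) = 8892.0 / 160.49 ≈ 55.4 mL/min
CrCl ≈ 55 mL/min → bracket < 70 mL/min.
35% of 400 mg = 140 mg

140 mg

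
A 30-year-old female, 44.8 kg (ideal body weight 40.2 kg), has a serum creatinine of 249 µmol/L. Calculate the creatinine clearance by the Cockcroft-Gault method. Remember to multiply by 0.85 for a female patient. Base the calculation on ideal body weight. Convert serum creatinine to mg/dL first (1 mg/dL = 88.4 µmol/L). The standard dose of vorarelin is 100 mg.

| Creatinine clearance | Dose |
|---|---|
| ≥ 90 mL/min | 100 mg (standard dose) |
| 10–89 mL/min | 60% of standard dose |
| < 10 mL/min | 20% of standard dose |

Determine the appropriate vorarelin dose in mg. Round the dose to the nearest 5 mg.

60 mg

SCr = 249 / 88.4 = 2.817 mg/dL
CrCl = (140 − 30) × 40.2 / (72 × 2.817) × 0.85 = 4422.0 / 202.82 × 0.85 ≈ 18.5 mL/min
CrCl ≈ 19 mL/min → bracket 10–89 mL/min.
60% of 100 mg = 60 mg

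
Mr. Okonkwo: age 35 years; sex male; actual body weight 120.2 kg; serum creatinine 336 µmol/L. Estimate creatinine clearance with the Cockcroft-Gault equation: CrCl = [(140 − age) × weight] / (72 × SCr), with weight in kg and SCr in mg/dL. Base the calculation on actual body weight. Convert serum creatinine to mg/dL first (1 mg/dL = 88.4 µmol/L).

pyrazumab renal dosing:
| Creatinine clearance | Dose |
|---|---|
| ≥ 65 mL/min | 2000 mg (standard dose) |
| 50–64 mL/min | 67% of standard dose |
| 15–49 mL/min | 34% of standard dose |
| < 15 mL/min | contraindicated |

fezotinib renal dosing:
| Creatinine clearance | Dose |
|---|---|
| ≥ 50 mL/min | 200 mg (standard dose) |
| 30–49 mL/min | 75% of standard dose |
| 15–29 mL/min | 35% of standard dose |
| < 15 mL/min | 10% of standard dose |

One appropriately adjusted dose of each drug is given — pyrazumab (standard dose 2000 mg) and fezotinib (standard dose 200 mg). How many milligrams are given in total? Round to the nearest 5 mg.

830 mg

SCr = 336 / 88.4 = 3.801 mg/dL
CrCl = (140 − 35) × 120.2 / (72 × 3.801) = 12621.0 / 273.67 ≈ 46.1 mL/min
CrCl ≈ 46 mL/min.
pyrazumab: 15–49 mL/min → 34% of 2000 mg = 680 mg.
fezotinib: 30–49 mL/min → 75% of 200 mg = 150 mg.
Total = 680 + 150 = 830 mg.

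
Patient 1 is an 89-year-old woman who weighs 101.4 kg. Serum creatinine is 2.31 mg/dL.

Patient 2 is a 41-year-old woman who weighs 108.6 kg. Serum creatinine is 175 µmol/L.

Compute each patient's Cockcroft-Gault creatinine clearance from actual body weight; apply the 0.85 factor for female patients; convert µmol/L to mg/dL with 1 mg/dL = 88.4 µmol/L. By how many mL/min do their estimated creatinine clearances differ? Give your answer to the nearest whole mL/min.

38 mL/min

Patient 1: CrCl = (140 − 89) × 101.4 / (72 × 2.31) × 0.85 = 5171.4 / 166.32 × 0.85 ≈ 26.4 mL/min
Patient 2: SCr = 175 / 88.4 = 1.98 mg/dL
Patient 2: CrCl = (140 − 41) × 108.6 / (72 × 1.98) × 0.85 = 10751.4 / 142.56 × 0.85 ≈ 64.1 mL/min
|26.4 − 64.1| = 37.7 mL/min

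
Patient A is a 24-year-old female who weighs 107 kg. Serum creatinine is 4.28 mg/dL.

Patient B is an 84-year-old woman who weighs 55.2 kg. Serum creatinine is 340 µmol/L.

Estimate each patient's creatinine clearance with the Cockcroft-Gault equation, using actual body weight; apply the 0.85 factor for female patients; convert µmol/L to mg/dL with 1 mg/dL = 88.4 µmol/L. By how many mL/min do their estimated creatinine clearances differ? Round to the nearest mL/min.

Patient A: CrCl = (140 − 24) × 107 / (72 × 4.28) × 0.85 = 12412.0 / 308.16 × 0.85 ≈ 34.2 mL/min
Patient B: SCr = 340 / 88.4 = 3.846 mg/dL
Patient B: CrCl = (140 − 84) × 55.2 / (72 × 3.846) × 0.85 = 3091.2 / 276.91 × 0.85 ≈ 9.5 mL/min
|34.2 − 9.5| = 24.7 mL/min

25 mL/min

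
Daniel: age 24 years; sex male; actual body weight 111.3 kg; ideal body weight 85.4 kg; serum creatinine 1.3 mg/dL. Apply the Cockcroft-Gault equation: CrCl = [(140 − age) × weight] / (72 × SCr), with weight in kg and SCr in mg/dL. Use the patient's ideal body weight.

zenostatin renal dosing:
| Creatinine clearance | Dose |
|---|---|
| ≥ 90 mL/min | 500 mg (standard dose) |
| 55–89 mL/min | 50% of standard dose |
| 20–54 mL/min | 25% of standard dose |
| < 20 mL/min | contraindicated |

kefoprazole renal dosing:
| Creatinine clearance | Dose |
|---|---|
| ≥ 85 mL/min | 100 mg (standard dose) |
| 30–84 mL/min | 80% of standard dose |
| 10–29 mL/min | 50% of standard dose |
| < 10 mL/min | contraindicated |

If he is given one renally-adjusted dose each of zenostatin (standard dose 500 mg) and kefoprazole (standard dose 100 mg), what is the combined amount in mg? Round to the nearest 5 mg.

600 mg

CrCl = (140 − 24) × 85.4 / (72 × 1.3) = 9906.4 / 93.60 ≈ 105.8 mL/min
CrCl ≈ 106 mL/min.
zenostatin: ≥ 90 mL/min → 100% of 500 mg = 500 mg.
kefoprazole: ≥ 85 mL/min → 100% of 100 mg = 100 mg.
Total = 500 + 100 = 600 mg.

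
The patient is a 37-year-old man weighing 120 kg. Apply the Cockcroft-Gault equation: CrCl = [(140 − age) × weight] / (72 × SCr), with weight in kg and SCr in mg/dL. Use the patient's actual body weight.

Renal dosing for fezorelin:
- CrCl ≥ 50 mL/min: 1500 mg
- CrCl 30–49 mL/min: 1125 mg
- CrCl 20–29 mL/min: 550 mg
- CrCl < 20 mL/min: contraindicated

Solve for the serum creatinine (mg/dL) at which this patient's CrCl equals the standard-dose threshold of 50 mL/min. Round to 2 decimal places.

3.43 mg/dL

Standard dose requires CrCl ≥ 50 mL/min.
Set (140 − 37) × 120 / (72 × SCr) = 50
SCr = (140 − 37) × 120 / (72 × 50) = 3.433 mg/dL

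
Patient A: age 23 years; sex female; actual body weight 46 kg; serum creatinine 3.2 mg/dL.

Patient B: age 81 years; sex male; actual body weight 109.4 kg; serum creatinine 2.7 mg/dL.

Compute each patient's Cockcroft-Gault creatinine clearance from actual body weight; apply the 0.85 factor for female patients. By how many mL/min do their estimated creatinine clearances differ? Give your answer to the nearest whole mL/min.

13 mL/min

Patient A: CrCl = (140 − 23) × 46 / (72 × 3.2) × 0.85 = 5382.0 / 230.40 × 0.85 ≈ 19.9 mL/min
Patient B: CrCl = (140 − 81) × 109.4 / (72 × 2.7) = 6454.6 / 194.40 ≈ 33.2 mL/min
|19.9 − 33.2| = 13.3 mL/min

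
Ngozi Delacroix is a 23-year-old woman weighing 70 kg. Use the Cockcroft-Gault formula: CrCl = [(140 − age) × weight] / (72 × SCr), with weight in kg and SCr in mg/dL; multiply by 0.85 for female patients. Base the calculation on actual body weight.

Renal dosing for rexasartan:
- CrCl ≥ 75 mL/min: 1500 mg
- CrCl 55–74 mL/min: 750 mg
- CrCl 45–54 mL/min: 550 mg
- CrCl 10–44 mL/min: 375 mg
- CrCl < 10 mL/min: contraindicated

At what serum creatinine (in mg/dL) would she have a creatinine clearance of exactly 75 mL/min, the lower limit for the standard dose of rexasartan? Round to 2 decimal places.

Standard dose requires CrCl ≥ 75 mL/min.
Set (140 − 23) × 70 × 0.85 / (72 × SCr) = 75
SCr = (140 − 23) × 70 × 0.85 / (72 × 75) = 1.289 mg/dL

1.29 mg/dL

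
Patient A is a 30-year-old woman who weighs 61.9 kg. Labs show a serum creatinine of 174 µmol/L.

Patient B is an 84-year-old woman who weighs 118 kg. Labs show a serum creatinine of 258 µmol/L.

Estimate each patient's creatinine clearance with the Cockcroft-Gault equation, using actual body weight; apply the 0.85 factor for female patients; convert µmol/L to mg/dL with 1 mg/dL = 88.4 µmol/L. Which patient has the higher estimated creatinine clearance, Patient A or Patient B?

Patient A: SCr = 174 / 88.4 = 1.968 mg/dL
Patient A: CrCl = (140 − 30) × 61.9 / (72 × 1.968) × 0.85 = 6809.0 / 141.70 × 0.85 ≈ 40.8 mL/min
Patient B: SCr = 258 / 88.4 = 2.919 mg/dL
Patient B: CrCl = (140 − 84) × 118 / (72 × 2.919) × 0.85 = 6608.0 / 210.17 × 0.85 ≈ 26.7 mL/min
40.8 vs 26.7 mL/min → Patient A is higher.

Patient A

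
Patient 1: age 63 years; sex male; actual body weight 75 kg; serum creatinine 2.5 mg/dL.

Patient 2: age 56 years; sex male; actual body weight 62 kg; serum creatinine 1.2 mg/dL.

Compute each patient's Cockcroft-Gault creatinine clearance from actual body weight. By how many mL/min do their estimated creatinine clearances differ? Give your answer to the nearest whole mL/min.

Patient 1: CrCl = (140 − 63) × 75 / (72 × 2.5) = 5775.0 / 180.00 ≈ 32.1 mL/min
Patient 2: CrCl = (140 − 56) × 62 / (72 × 1.2) = 5208.0 / 86.40 ≈ 60.3 mL/min
|32.1 − 60.3| = 28.2 mL/min

28 mL/min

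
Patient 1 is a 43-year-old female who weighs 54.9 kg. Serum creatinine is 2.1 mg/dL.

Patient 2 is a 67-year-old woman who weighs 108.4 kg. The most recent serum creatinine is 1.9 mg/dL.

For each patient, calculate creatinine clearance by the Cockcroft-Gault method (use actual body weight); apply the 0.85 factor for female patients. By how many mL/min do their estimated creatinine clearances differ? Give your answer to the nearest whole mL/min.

Patient 1: CrCl = (140 − 43) × 54.9 / (72 × 2.1) × 0.85 = 5325.3 / 151.20 × 0.85 ≈ 29.9 mL/min
Patient 2: CrCl = (140 − 67) × 108.4 / (72 × 1.9) × 0.85 = 7913.2 / 136.80 × 0.85 ≈ 49.2 mL/min
|29.9 − 49.2| = 19.3 mL/min

19 mL/min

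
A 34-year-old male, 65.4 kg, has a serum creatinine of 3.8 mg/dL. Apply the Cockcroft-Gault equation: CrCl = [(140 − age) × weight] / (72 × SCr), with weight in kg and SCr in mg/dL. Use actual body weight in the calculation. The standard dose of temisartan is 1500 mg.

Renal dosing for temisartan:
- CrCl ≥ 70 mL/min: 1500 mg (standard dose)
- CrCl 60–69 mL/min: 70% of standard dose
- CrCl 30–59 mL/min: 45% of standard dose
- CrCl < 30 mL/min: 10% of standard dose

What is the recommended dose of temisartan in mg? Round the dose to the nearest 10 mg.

CrCl = (140 − 34) × 65.4 / (72 × 3.8) = 6932.4 / 273.60 ≈ 25.3 mL/min
CrCl ≈ 25 mL/min → bracket < 30 mL/min.
10% of 1500 mg = 150 mg

150 mg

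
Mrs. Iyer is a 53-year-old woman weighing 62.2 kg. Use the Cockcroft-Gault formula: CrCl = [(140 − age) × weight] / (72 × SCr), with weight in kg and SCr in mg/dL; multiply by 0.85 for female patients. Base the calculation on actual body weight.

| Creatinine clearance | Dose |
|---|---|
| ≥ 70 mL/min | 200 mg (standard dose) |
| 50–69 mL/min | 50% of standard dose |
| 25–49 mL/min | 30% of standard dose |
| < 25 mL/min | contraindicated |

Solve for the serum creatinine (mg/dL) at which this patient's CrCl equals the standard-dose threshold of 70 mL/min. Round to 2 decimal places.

Standard dose requires CrCl ≥ 70 mL/min.
Set (140 − 53) × 62.2 × 0.85 / (72 × SCr) = 70
SCr = (140 − 53) × 62.2 × 0.85 / (72 × 70) = 0.913 mg/dL

0.91 mg/dL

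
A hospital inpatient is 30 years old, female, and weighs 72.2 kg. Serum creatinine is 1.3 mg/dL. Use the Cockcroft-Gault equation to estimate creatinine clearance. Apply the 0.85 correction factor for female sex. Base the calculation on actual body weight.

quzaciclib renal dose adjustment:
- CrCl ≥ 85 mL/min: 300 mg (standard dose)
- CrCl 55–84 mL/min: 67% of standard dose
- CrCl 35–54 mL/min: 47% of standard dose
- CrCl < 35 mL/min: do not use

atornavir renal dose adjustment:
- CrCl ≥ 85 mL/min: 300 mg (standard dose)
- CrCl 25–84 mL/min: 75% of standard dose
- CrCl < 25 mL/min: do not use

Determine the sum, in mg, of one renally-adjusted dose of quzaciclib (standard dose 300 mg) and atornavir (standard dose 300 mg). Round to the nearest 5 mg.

CrCl = (140 − 30) × 72.2 / (72 × 1.3) × 0.85 = 7942.0 / 93.60 × 0.85 ≈ 72.1 mL/min
CrCl ≈ 72 mL/min.
quzaciclib: 55–84 mL/min → 67% of 300 mg = 201 mg.
atornavir: 25–84 mL/min → 75% of 300 mg = 225 mg.
Total = 201 + 225 = 426 mg.

425 mg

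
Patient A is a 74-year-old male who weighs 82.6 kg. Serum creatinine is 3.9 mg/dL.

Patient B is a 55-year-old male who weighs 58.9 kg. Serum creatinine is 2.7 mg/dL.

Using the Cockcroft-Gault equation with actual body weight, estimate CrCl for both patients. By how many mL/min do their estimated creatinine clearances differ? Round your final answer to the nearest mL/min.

6 mL/min

Patient A: CrCl = (140 − 74) × 82.6 / (72 × 3.9) = 5451.6 / 280.80 ≈ 19.4 mL/min
Patient B: CrCl = (140 − 55) × 58.9 / (72 × 2.7) = 5006.5 / 194.40 ≈ 25.8 mL/min
|19.4 − 25.8| = 6.4 mL/min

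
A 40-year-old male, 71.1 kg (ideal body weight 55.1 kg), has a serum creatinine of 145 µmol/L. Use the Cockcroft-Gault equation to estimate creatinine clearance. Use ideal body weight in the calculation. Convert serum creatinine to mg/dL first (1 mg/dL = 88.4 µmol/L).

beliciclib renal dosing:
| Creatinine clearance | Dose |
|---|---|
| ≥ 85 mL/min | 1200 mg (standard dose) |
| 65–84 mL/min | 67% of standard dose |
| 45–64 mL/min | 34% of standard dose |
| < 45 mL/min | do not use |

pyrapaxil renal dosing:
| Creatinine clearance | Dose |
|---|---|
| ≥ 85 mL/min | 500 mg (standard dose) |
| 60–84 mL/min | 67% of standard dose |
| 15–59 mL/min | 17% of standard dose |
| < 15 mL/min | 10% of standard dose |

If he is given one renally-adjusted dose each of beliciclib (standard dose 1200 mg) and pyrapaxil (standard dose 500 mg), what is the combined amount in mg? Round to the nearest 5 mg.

495 mg

SCr = 145 / 88.4 = 1.64 mg/dL
CrCl = (140 − 40) × 55.1 / (72 × 1.64) = 5510.0 / 118.08 ≈ 46.7 mL/min
CrCl ≈ 47 mL/min.
beliciclib: 45–64 mL/min → 34% of 1200 mg = 408 mg.
pyrapaxil: 15–59 mL/min → 17% of 500 mg = 85 mg.
Total = 408 + 85 = 493 mg.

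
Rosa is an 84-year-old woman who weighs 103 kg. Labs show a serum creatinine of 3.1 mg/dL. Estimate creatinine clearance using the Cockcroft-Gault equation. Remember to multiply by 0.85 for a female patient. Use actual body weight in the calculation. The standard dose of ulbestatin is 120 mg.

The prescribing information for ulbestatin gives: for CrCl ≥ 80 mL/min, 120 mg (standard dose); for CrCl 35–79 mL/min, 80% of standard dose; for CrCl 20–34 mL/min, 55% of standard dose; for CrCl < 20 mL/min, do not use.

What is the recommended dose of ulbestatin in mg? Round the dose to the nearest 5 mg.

CrCl = (140 − 84) × 103 / (72 × 3.1) × 0.85 = 5768.0 / 223.20 × 0.85 ≈ 22.0 mL/min
CrCl ≈ 22 mL/min → bracket 20–34 mL/min.
55% of 120 mg = 66 mg → 65 mg

65 mg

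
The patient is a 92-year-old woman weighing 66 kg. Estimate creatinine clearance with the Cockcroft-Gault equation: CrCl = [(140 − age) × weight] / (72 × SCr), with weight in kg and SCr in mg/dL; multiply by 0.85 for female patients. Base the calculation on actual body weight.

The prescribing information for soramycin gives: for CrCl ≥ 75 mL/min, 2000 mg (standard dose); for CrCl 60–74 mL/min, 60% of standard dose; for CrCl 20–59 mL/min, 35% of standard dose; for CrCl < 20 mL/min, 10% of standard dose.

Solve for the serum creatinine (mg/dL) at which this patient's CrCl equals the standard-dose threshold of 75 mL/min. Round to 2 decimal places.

Standard dose requires CrCl ≥ 75 mL/min.
Set (140 − 92) × 66 × 0.85 / (72 × SCr) = 75
SCr = (140 − 92) × 66 × 0.85 / (72 × 75) = 0.499 mg/dL

0.50 mg/dL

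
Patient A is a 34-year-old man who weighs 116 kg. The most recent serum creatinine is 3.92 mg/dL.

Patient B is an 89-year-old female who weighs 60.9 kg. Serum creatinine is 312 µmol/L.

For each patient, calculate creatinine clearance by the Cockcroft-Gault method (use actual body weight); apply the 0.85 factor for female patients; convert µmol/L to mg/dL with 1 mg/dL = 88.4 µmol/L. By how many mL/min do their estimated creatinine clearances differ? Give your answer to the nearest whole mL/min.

Patient A: CrCl = (140 − 34) × 116 / (72 × 3.92) = 12296.0 / 282.24 ≈ 43.6 mL/min
Patient B: SCr = 312 / 88.4 = 3.529 mg/dL
Patient B: CrCl = (140 − 89) × 60.9 / (72 × 3.529) × 0.85 = 3105.9 / 254.09 × 0.85 ≈ 10.4 mL/min
|43.6 − 10.4| = 33.2 mL/min

33 mL/min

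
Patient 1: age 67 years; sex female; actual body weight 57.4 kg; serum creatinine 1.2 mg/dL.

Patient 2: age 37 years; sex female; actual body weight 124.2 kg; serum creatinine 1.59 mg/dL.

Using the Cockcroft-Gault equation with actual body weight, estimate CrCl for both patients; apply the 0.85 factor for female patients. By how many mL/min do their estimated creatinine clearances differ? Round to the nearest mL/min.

Patient 1: CrCl = (140 − 67) × 57.4 / (72 × 1.2) × 0.85 = 4190.2 / 86.40 × 0.85 ≈ 41.2 mL/min
Patient 2: CrCl = (140 − 37) × 124.2 / (72 × 1.59) × 0.85 = 12792.6 / 114.48 × 0.85 ≈ 95.0 mL/min
|41.2 − 95.0| = 53.8 mL/min

54 mL/min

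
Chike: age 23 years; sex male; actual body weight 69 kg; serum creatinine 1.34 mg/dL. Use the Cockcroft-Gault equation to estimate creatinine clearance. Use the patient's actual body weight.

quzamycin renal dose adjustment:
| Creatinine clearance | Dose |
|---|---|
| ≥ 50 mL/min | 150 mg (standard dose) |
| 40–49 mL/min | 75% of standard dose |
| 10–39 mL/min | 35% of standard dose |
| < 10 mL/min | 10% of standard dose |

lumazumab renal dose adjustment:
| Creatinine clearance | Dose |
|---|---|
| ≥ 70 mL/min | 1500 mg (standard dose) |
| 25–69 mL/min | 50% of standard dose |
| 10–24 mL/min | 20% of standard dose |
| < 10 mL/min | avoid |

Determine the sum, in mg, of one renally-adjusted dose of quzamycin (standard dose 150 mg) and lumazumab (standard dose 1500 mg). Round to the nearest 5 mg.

CrCl = (140 − 23) × 69 / (72 × 1.34) = 8073.0 / 96.48 ≈ 83.7 mL/min
CrCl ≈ 84 mL/min.
quzamycin: ≥ 50 mL/min → 100% of 150 mg = 150 mg.
lumazumab: ≥ 70 mL/min → 100% of 1500 mg = 1500 mg.
Total = 150 + 1500 = 1650 mg.

1650 mg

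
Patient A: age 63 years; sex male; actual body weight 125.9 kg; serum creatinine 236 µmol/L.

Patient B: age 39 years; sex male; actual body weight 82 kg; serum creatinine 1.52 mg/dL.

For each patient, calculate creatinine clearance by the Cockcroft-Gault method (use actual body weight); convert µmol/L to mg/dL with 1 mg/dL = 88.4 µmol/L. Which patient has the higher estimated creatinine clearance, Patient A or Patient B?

Patient B

Patient A: SCr = 236 / 88.4 = 2.67 mg/dL
Patient A: CrCl = (140 − 63) × 125.9 / (72 × 2.67) = 9694.3 / 192.24 ≈ 50.4 mL/min
Patient B: CrCl = (140 − 39) × 82 / (72 × 1.52) = 8282.0 / 109.44 ≈ 75.7 mL/min
50.4 vs 75.7 mL/min → Patient B is higher.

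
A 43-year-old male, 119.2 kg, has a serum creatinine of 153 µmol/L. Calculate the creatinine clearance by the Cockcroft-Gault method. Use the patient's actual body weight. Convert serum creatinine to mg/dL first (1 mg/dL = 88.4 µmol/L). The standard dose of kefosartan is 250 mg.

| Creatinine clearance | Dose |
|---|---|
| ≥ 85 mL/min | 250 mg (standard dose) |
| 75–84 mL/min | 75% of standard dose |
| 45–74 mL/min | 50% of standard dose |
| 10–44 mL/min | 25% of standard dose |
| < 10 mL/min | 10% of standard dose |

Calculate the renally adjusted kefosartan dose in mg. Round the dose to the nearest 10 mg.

SCr = 153 / 88.4 = 1.731 mg/dL
CrCl = (140 − 43) × 119.2 / (72 × 1.731) = 11562.4 / 124.63 ≈ 92.8 mL/min
CrCl ≈ 93 mL/min → bracket ≥ 85 mL/min.
100% of 250 mg = 250 mg

250 mg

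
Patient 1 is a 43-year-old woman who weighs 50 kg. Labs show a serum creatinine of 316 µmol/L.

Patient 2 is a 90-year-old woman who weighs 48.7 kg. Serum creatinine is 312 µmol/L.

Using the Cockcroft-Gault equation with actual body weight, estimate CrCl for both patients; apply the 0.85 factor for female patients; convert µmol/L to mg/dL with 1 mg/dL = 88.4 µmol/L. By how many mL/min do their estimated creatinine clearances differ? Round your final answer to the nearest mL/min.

Patient 1: SCr = 316 / 88.4 = 3.575 mg/dL
Patient 1: CrCl = (140 − 43) × 50 / (72 × 3.575) × 0.85 = 4850.0 / 257.40 × 0.85 ≈ 16.0 mL/min
Patient 2: SCr = 312 / 88.4 = 3.529 mg/dL
Patient 2: CrCl = (140 − 90) × 48.7 / (72 × 3.529) × 0.85 = 2435.0 / 254.09 × 0.85 ≈ 8.1 mL/min
|16.0 − 8.1| = 7.9 mL/min

8 mL/min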